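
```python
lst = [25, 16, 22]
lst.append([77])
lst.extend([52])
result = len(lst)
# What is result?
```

After line 1: lst = [25, 16, 22]
After line 2 (append adds [77] as single element): lst = [25, 16, 22, [77]]
After line 3 (extend unpacks [52], adds 52): lst = [25, 16, 22, [77], 52]
After line 4: result = len(lst) = 5

5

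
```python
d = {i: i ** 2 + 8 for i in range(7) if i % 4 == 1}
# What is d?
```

{1: 9, 5: 33}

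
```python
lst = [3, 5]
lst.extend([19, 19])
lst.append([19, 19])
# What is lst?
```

After line 1: lst = [3, 5]
After line 2 (extend unpacks [19, 19]): lst = [3, 5, 19, 19]
After line 3 (append adds [19, 19] as single element): lst = [3, 5, 19, 19, [19, 19]]

[3, 5, 19, 19, [19, 19]]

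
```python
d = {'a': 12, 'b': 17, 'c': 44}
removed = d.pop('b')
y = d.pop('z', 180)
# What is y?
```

After line 1: d = {'a': 12, 'b': 17, 'c': 44}
After line 2 (pop 'b' returns 17): d = {'a': 12, 'c': 44}, removed = 17
After line 3 (pop 'z' missing, returns default 180): d = {'a': 12, 'c': 44}, y = 180

180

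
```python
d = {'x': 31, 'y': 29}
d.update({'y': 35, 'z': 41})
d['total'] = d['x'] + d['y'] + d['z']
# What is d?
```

After line 1: d = {'x': 31, 'y': 29}
After line 2 (y overwritten, z added): d = {'x': 31, 'y': 35, 'z': 41}
After line 3 (total = 31 + 35 + 41 = 107): d = {'x': 31, 'y': 35, 'z': 41, 'total': 107}

{'x': 31, 'y': 35, 'z': 41, 'total': 107}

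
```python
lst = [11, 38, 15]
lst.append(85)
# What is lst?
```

[11, 38, 15, 85]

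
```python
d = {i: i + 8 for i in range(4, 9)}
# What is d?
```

{4: 12, 5: 13, 6: 14, 7: 15, 8: 16}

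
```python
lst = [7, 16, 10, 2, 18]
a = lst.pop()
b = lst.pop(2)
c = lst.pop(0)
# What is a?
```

After line 1: lst = [7, 16, 10, 2, 18]
After line 2 (pop() -> a = 18): lst = [7, 16, 10, 2]
After line 3 (pop(2) -> b = 10): lst = [7, 16, 2]
After line 4 (pop(0) -> c = 7): lst = [16, 2]

18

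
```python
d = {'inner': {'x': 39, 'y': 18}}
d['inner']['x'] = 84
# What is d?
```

After line 1: d = {'inner': {'x': 39, 'y': 18}}
After line 2 (inner x overwritten): d = {'inner': {'x': 84, 'y': 18}}

{'inner': {'x': 84, 'y': 18}}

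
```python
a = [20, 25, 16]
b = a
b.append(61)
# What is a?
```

After line 1: a = [20, 25, 16]
After line 2 (b = a is an alias, same object): a = [20, 25, 16], b = [20, 25, 16]
After line 3 (b.append mutates the shared list): a = [20, 25, 16, 61], b = [20, 25, 16, 61]

[20, 25, 16, 61]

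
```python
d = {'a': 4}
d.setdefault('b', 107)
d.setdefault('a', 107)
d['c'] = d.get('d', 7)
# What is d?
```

After line 1: d = {'a': 4}
After line 2 (setdefault adds 'b'=107): d = {'a': 4, 'b': 107}
After line 3 (setdefault 'a' no-op, already exists): d = {'a': 4, 'b': 107}
After line 4 (get('d', 7) returns default since 'd' not in d): d = {'a': 4, 'b': 107, 'c': 7}

{'a': 4, 'b': 107, 'c': 7}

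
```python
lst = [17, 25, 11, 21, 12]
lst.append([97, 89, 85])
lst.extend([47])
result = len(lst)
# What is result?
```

After line 1: lst = [17, 25, 11, 21, 12]
After line 2 (append adds [97, 89, 85] as single element): lst = [17, 25, 11, 21, 12, [97, 89, 85]]
After line 3 (extend unpacks [47], adds 47): lst = [17, 25, 11, 21, 12, [97, 89, 85], 47]
After line 4: result = len(lst) = 7

7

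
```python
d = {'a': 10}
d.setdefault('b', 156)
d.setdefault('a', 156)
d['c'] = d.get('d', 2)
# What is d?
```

After line 1: d = {'a': 10}
After line 2 (setdefault adds 'b'=156): d = {'a': 10, 'b': 156}
After line 3 (setdefault 'a' no-op, already exists): d = {'a': 10, 'b': 156}
After line 4 (get('d', 2) returns default since 'd' not in d): d = {'a': 10, 'b': 156, 'c': 2}

{'a': 10, 'b': 156, 'c': 2}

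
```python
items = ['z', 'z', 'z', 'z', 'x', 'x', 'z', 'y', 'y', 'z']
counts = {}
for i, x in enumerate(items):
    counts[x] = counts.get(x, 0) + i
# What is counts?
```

Initial: counts = {}, items = ['z', 'z', 'z', 'z', 'x', 'x', 'z', 'y', 'y', 'z']
i=0, x='z': counts = {'z': 0}
i=1, x='z': counts = {'z': 1}
i=2, x='z': counts = {'z': 3}
i=3, x='z': counts = {'z': 6}
i=4, x='x': counts = {'z': 6, 'x': 4}
i=5, x='x': counts = {'z': 6, 'x': 9}
i=6, x='z': counts = {'z': 12, 'x': 9}
i=7, x='y': counts = {'z': 12, 'x': 9, 'y': 7}
i=8, x='y': counts = {'z': 12, 'x': 9, 'y': 15}
i=9, x='z': counts = {'z': 21, 'x': 9, 'y': 15}

{'z': 21, 'x': 9, 'y': 15}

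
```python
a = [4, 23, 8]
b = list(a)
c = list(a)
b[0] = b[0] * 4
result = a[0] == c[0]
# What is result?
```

After line 1: a = [4, 23, 8]
After line 2 (b = list(a), copy): a = [4, 23, 8], b = [4, 23, 8]
After line 3 (c = list(a) is a copy, new object): c = [4, 23, 8]
After line 4 (b[0] = 4 * 4 = 16; only b mutates (copy)): a = [4, 23, 8], b = [16, 23, 8], c = [4, 23, 8]
After line 5 (a[0] = 4, c[0] = 4; result = True)

True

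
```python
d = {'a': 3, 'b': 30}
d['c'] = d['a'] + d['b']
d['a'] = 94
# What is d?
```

After line 1: d = {'a': 3, 'b': 30}
After line 2 (d['c'] = 3 + 30): d = {'a': 3, 'b': 30, 'c': 33}
After line 3: d = {'a': 94, 'b': 30, 'c': 33}

{'a': 94, 'b': 30, 'c': 33}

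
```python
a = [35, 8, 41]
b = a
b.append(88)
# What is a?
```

After line 1: a = [35, 8, 41]
After line 2 (b = a is an alias, same object): a = [35, 8, 41], b = [35, 8, 41]
After line 3 (b.append mutates the shared list): a = [35, 8, 41, 88], b = [35, 8, 41, 88]

[35, 8, 41, 88]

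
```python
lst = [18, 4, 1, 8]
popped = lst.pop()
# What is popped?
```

8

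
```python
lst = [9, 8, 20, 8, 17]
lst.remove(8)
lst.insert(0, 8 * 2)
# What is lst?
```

After line 1: lst = [9, 8, 20, 8, 17]
After line 2 (remove first 8): lst = [9, 20, 8, 17]
After line 3 (insert 16 at index 0): lst = [16, 9, 20, 8, 17]

[16, 9, 20, 8, 17]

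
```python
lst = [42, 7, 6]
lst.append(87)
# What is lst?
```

[42, 7, 6, 87]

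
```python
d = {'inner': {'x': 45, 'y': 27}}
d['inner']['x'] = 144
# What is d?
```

After line 1: d = {'inner': {'x': 45, 'y': 27}}
After line 2 (inner x overwritten): d = {'inner': {'x': 144, 'y': 27}}

{'inner': {'x': 144, 'y': 27}}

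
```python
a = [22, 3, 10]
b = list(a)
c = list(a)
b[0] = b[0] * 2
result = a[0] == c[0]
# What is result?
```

After line 1: a = [22, 3, 10]
After line 2 (b = list(a), copy): a = [22, 3, 10], b = [22, 3, 10]
After line 3 (c = list(a) is a copy, new object): c = [22, 3, 10]
After line 4 (b[0] = 22 * 2 = 44; only b mutates (copy)): a = [22, 3, 10], b = [44, 3, 10], c = [22, 3, 10]
After line 5 (a[0] = 22, c[0] = 22; result = True)

True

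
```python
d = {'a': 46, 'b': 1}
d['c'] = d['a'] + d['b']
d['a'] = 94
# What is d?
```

After line 1: d = {'a': 46, 'b': 1}
After line 2 (d['c'] = 46 + 1): d = {'a': 46, 'b': 1, 'c': 47}
After line 3: d = {'a': 94, 'b': 1, 'c': 47}

{'a': 94, 'b': 1, 'c': 47}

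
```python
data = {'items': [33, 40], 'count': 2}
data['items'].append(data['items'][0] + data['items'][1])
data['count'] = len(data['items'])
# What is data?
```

After line 1: data = {'items': [33, 40], 'count': 2}
After line 2 (append 33 + 40 = 73): data = {'items': [33, 40, 73], 'count': 2}
After line 3 (count = len(items) = 3): data = {'items': [33, 40, 73], 'count': 3}

{'items': [33, 40, 73], 'count': 3}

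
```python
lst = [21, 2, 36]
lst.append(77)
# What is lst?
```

[21, 2, 36, 77]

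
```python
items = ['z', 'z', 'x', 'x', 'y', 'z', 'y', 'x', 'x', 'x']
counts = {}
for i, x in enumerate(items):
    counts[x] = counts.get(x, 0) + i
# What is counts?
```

Initial: counts = {}, items = ['z', 'z', 'x', 'x', 'y', 'z', 'y', 'x', 'x', 'x']
i=0, x='z': counts = {'z': 0}
i=1, x='z': counts = {'z': 1}
i=2, x='x': counts = {'z': 1, 'x': 2}
i=3, x='x': counts = {'z': 1, 'x': 5}
i=4, x='y': counts = {'z': 1, 'x': 5, 'y': 4}
i=5, x='z': counts = {'z': 6, 'x': 5, 'y': 4}
i=6, x='y': counts = {'z': 6, 'x': 5, 'y': 10}
i=7, x='x': counts = {'z': 6, 'x': 12, 'y': 10}
i=8, x='x': counts = {'z': 6, 'x': 20, 'y': 10}
i=9, x='x': counts = {'z': 6, 'x': 29, 'y': 10}

{'z': 6, 'x': 29, 'y': 10}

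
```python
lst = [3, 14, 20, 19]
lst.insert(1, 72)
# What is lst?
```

[3, 72, 14, 20, 19]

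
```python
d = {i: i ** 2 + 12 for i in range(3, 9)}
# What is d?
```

{3: 21, 4: 28, 5: 37, 6: 48, 7: 61, 8: 76}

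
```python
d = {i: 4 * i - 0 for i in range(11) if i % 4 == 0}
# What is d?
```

{0: 0, 4: 16, 8: 32}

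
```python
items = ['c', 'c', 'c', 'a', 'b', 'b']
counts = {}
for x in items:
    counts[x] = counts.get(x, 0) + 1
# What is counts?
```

Initial: counts = {}, items = ['c', 'c', 'c', 'a', 'b', 'b']
See 'c': counts = {'c': 1}
See 'c': counts = {'c': 2}
See 'c': counts = {'c': 3}
See 'a': counts = {'c': 3, 'a': 1}
See 'b': counts = {'c': 3, 'a': 1, 'b': 1}
See 'b': counts = {'c': 3, 'a': 1, 'b': 2}

{'c': 3, 'a': 1, 'b': 2}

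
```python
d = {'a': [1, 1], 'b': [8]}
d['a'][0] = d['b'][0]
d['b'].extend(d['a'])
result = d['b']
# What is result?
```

After line 1: d = {'a': [1, 1], 'b': [8]}
After line 2 (a[0] = b[0] = 8): d = {'a': [8, 1], 'b': [8]}
After line 3 (b.extend(a) appends [8, 1]): d = {'a': [8, 1], 'b': [8, 8, 1]}
After line 4: result = d['b'] = [8, 8, 1]

[8, 8, 1]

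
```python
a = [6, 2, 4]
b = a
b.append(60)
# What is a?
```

After line 1: a = [6, 2, 4]
After line 2 (b = a is an alias, same object): a = [6, 2, 4], b = [6, 2, 4]
After line 3 (b.append mutates the shared list): a = [6, 2, 4, 60], b = [6, 2, 4, 60]

[6, 2, 4, 60]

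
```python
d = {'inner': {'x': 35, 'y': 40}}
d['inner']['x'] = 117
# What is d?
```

After line 1: d = {'inner': {'x': 35, 'y': 40}}
After line 2 (inner x overwritten): d = {'inner': {'x': 117, 'y': 40}}

{'inner': {'x': 117, 'y': 40}}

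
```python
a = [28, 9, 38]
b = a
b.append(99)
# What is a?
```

After line 1: a = [28, 9, 38]
After line 2 (b = a is an alias, same object): a = [28, 9, 38], b = [28, 9, 38]
After line 3 (b.append mutates the shared list): a = [28, 9, 38, 99], b = [28, 9, 38, 99]

[28, 9, 38, 99]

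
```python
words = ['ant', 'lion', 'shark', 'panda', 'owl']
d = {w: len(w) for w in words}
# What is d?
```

{'ant': 3, 'lion': 4, 'shark': 5, 'panda': 5, 'owl': 3}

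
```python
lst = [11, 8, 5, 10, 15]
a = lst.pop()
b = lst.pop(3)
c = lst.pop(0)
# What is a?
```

After line 1: lst = [11, 8, 5, 10, 15]
After line 2 (pop() -> a = 15): lst = [11, 8, 5, 10]
After line 3 (pop(3) -> b = 10): lst = [11, 8, 5]
After line 4 (pop(0) -> c = 11): lst = [8, 5]

15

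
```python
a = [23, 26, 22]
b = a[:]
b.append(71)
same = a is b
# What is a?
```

After line 1: a = [23, 26, 22]
After line 2 (b = a[:] is a shallow copy, new object): a = [23, 26, 22], b = [23, 26, 22]
After line 3 (append only mutates b): a = [23, 26, 22], b = [23, 26, 22, 71]
After line 4 (same = a is b; different objects -> False): same = False

[23, 26, 22]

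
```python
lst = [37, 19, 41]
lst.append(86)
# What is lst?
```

[37, 19, 41, 86]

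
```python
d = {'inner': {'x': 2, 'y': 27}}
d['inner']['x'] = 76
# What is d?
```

After line 1: d = {'inner': {'x': 2, 'y': 27}}
After line 2 (inner x overwritten): d = {'inner': {'x': 76, 'y': 27}}

{'inner': {'x': 76, 'y': 27}}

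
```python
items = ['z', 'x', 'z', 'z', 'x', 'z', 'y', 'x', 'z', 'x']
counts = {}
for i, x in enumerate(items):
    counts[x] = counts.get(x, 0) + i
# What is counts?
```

Initial: counts = {}, items = ['z', 'x', 'z', 'z', 'x', 'z', 'y', 'x', 'z', 'x']
i=0, x='z': counts = {'z': 0}
i=1, x='x': counts = {'z': 0, 'x': 1}
i=2, x='z': counts = {'z': 2, 'x': 1}
i=3, x='z': counts = {'z': 5, 'x': 1}
i=4, x='x': counts = {'z': 5, 'x': 5}
i=5, x='z': counts = {'z': 10, 'x': 5}
i=6, x='y': counts = {'z': 10, 'x': 5, 'y': 6}
i=7, x='x': counts = {'z': 10, 'x': 12, 'y': 6}
i=8, x='z': counts = {'z': 18, 'x': 12, 'y': 6}
i=9, x='x': counts = {'z': 18, 'x': 21, 'y': 6}

{'z': 18, 'x': 21, 'y': 6}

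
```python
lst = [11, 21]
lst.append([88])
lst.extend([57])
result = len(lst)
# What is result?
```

After line 1: lst = [11, 21]
After line 2 (append adds [88] as single element): lst = [11, 21, [88]]
After line 3 (extend unpacks [57], adds 57): lst = [11, 21, [88], 57]
After line 4: result = len(lst) = 4

4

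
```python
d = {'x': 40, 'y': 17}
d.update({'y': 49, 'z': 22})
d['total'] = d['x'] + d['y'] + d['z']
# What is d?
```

After line 1: d = {'x': 40, 'y': 17}
After line 2 (y overwritten, z added): d = {'x': 40, 'y': 49, 'z': 22}
After line 3 (total = 40 + 49 + 22 = 111): d = {'x': 40, 'y': 49, 'z': 22, 'total': 111}

{'x': 40, 'y': 49, 'z': 22, 'total': 111}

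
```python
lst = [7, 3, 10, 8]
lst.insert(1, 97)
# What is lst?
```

[7, 97, 3, 10, 8]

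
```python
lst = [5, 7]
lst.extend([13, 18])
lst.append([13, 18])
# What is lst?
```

After line 1: lst = [5, 7]
After line 2 (extend unpacks [13, 18]): lst = [5, 7, 13, 18]
After line 3 (append adds [13, 18] as single element): lst = [5, 7, 13, 18, [13, 18]]

[5, 7, 13, 18, [13, 18]]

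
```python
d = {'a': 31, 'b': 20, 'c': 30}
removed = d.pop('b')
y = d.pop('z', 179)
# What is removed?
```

After line 1: d = {'a': 31, 'b': 20, 'c': 30}
After line 2 (pop 'b' returns 20): d = {'a': 31, 'c': 30}, removed = 20
After line 3 (pop 'z' missing, returns default 179): d = {'a': 31, 'c': 30}, y = 179

20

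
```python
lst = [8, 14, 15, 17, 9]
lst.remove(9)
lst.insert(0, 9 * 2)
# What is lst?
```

After line 1: lst = [8, 14, 15, 17, 9]
After line 2 (remove first 9): lst = [8, 14, 15, 17]
After line 3 (insert 18 at index 0): lst = [18, 8, 14, 15, 17]

[18, 8, 14, 15, 17]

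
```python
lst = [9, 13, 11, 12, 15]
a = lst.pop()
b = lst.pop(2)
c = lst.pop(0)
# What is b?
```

After line 1: lst = [9, 13, 11, 12, 15]
After line 2 (pop() -> a = 15): lst = [9, 13, 11, 12]
After line 3 (pop(2) -> b = 11): lst = [9, 13, 12]
After line 4 (pop(0) -> c = 9): lst = [13, 12]

11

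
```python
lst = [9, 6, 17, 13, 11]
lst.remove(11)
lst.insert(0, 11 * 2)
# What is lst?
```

After line 1: lst = [9, 6, 17, 13, 11]
After line 2 (remove first 11): lst = [9, 6, 17, 13]
After line 3 (insert 22 at index 0): lst = [22, 9, 6, 17, 13]

[22, 9, 6, 17, 13]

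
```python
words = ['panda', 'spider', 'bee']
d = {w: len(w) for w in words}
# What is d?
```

{'panda': 5, 'spider': 6, 'bee': 3}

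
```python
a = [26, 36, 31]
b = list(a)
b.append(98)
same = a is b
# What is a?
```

After line 1: a = [26, 36, 31]
After line 2 (b = list(a) is a shallow copy, new object): a = [26, 36, 31], b = [26, 36, 31]
After line 3 (append only mutates b): a = [26, 36, 31], b = [26, 36, 31, 98]
After line 4 (same = a is b; different objects -> False): same = False

[26, 36, 31]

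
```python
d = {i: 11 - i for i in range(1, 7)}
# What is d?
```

{1: 10, 2: 9, 3: 8, 4: 7, 5: 6, 6: 5}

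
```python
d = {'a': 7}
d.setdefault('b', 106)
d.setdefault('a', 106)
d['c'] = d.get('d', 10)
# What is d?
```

After line 1: d = {'a': 7}
After line 2 (setdefault adds 'b'=106): d = {'a': 7, 'b': 106}
After line 3 (setdefault 'a' no-op, already exists): d = {'a': 7, 'b': 106}
After line 4 (get('d', 10) returns default since 'd' not in d): d = {'a': 7, 'b': 106, 'c': 10}

{'a': 7, 'b': 106, 'c': 10}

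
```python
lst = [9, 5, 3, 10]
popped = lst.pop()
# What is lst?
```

[9, 5, 3]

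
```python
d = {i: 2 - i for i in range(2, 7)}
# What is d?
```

{2: 0, 3: -1, 4: -2, 5: -3, 6: -4}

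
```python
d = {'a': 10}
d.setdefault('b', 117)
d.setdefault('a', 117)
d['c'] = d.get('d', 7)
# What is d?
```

After line 1: d = {'a': 10}
After line 2 (setdefault adds 'b'=117): d = {'a': 10, 'b': 117}
After line 3 (setdefault 'a' no-op, already exists): d = {'a': 10, 'b': 117}
After line 4 (get('d', 7) returns default since 'd' not in d): d = {'a': 10, 'b': 117, 'c': 7}

{'a': 10, 'b': 117, 'c': 7}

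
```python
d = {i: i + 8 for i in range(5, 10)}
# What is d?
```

{5: 13, 6: 14, 7: 15, 8: 16, 9: 17}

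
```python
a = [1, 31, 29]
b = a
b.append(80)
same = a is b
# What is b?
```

After line 1: a = [1, 31, 29]
After line 2 (b = a is an alias, same object): a = [1, 31, 29], b = [1, 31, 29]
After line 3 (b.append mutates the shared list): a = [1, 31, 29, 80], b = [1, 31, 29, 80]
After line 4 (same = a is b; same object -> True): same = True

[1, 31, 29, 80]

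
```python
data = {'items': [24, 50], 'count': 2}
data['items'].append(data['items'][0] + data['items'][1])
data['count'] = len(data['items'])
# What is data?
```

After line 1: data = {'items': [24, 50], 'count': 2}
After line 2 (append 24 + 50 = 74): data = {'items': [24, 50, 74], 'count': 2}
After line 3 (count = len(items) = 3): data = {'items': [24, 50, 74], 'count': 3}

{'items': [24, 50, 74], 'count': 3}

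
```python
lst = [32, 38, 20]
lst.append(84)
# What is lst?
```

[32, 38, 20, 84]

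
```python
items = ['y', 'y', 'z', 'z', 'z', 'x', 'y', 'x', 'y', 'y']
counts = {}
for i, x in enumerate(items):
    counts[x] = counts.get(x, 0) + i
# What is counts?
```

Initial: counts = {}, items = ['y', 'y', 'z', 'z', 'z', 'x', 'y', 'x', 'y', 'y']
i=0, x='y': counts = {'y': 0}
i=1, x='y': counts = {'y': 1}
i=2, x='z': counts = {'y': 1, 'z': 2}
i=3, x='z': counts = {'y': 1, 'z': 5}
i=4, x='z': counts = {'y': 1, 'z': 9}
i=5, x='x': counts = {'y': 1, 'z': 9, 'x': 5}
i=6, x='y': counts = {'y': 7, 'z': 9, 'x': 5}
i=7, x='x': counts = {'y': 7, 'z': 9, 'x': 12}
i=8, x='y': counts = {'y': 15, 'z': 9, 'x': 12}
i=9, x='y': counts = {'y': 24, 'z': 9, 'x': 12}

{'y': 24, 'z': 9, 'x': 12}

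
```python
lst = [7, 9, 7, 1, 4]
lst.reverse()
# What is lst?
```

[4, 1, 7, 9, 7]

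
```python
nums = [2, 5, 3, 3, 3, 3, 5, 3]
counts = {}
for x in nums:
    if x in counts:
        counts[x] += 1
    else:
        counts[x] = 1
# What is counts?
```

Initial: counts = {}, nums = [2, 5, 3, 3, 3, 3, 5, 3]
See 2: counts = {2: 1}
See 5: counts = {2: 1, 5: 1}
See 3: counts = {2: 1, 5: 1, 3: 1}
See 3: counts = {2: 1, 5: 1, 3: 2}
See 3: counts = {2: 1, 5: 1, 3: 3}
See 3: counts = {2: 1, 5: 1, 3: 4}
See 5: counts = {2: 1, 5: 2, 3: 4}
See 3: counts = {2: 1, 5: 2, 3: 5}

{2: 1, 5: 2, 3: 5}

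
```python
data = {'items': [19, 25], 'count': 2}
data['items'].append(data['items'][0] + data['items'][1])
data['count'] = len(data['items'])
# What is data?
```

After line 1: data = {'items': [19, 25], 'count': 2}
After line 2 (append 19 + 25 = 44): data = {'items': [19, 25, 44], 'count': 2}
After line 3 (count = len(items) = 3): data = {'items': [19, 25, 44], 'count': 3}

{'items': [19, 25, 44], 'count': 3}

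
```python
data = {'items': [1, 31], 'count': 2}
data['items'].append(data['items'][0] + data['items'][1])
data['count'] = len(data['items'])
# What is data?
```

After line 1: data = {'items': [1, 31], 'count': 2}
After line 2 (append 1 + 31 = 32): data = {'items': [1, 31, 32], 'count': 2}
After line 3 (count = len(items) = 3): data = {'items': [1, 31, 32], 'count': 3}

{'items': [1, 31, 32], 'count': 3}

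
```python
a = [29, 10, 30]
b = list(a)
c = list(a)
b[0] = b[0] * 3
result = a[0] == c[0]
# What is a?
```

After line 1: a = [29, 10, 30]
After line 2 (b = list(a), copy): a = [29, 10, 30], b = [29, 10, 30]
After line 3 (c = list(a) is a copy, new object): c = [29, 10, 30]
After line 4 (b[0] = 29 * 3 = 87; only b mutates (copy)): a = [29, 10, 30], b = [87, 10, 30], c = [29, 10, 30]
After line 5 (a[0] = 29, c[0] = 29; result = True)

[29, 10, 30]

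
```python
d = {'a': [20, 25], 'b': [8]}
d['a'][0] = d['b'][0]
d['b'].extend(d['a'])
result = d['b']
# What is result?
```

After line 1: d = {'a': [20, 25], 'b': [8]}
After line 2 (a[0] = b[0] = 8): d = {'a': [8, 25], 'b': [8]}
After line 3 (b.extend(a) appends [8, 25]): d = {'a': [8, 25], 'b': [8, 8, 25]}
After line 4: result = d['b'] = [8, 8, 25]

[8, 8, 25]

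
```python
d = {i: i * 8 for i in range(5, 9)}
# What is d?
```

{5: 40, 6: 48, 7: 56, 8: 64}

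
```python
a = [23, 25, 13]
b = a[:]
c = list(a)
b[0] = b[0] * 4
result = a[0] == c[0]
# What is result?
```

After line 1: a = [23, 25, 13]
After line 2 (b = a[:], copy): a = [23, 25, 13], b = [23, 25, 13]
After line 3 (c = list(a) is a copy, new object): c = [23, 25, 13]
After line 4 (b[0] = 23 * 4 = 92; only b mutates (copy)): a = [23, 25, 13], b = [92, 25, 13], c = [23, 25, 13]
After line 5 (a[0] = 23, c[0] = 23; result = True)

True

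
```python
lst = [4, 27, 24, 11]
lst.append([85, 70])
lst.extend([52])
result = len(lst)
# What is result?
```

After line 1: lst = [4, 27, 24, 11]
After line 2 (append adds [85, 70] as single element): lst = [4, 27, 24, 11, [85, 70]]
After line 3 (extend unpacks [52], adds 52): lst = [4, 27, 24, 11, [85, 70], 52]
After line 4: result = len(lst) = 6

6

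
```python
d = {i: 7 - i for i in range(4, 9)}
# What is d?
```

{4: 3, 5: 2, 6: 1, 7: 0, 8: -1}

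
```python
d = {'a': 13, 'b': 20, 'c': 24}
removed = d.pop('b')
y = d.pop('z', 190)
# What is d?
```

After line 1: d = {'a': 13, 'b': 20, 'c': 24}
After line 2 (pop 'b' returns 20): d = {'a': 13, 'c': 24}, removed = 20
After line 3 (pop 'z' missing, returns default 190): d = {'a': 13, 'c': 24}, y = 190

{'a': 13, 'c': 24}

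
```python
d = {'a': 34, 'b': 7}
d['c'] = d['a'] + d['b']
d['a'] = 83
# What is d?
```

After line 1: d = {'a': 34, 'b': 7}
After line 2 (d['c'] = 34 + 7): d = {'a': 34, 'b': 7, 'c': 41}
After line 3: d = {'a': 83, 'b': 7, 'c': 41}

{'a': 83, 'b': 7, 'c': 41}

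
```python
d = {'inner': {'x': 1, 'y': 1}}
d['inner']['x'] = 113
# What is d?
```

After line 1: d = {'inner': {'x': 1, 'y': 1}}
After line 2 (inner x overwritten): d = {'inner': {'x': 113, 'y': 1}}

{'inner': {'x': 113, 'y': 1}}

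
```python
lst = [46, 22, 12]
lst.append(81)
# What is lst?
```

[46, 22, 12, 81]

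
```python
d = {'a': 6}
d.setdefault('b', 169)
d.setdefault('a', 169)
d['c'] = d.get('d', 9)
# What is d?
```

After line 1: d = {'a': 6}
After line 2 (setdefault adds 'b'=169): d = {'a': 6, 'b': 169}
After line 3 (setdefault 'a' no-op, already exists): d = {'a': 6, 'b': 169}
After line 4 (get('d', 9) returns default since 'd' not in d): d = {'a': 6, 'b': 169, 'c': 9}

{'a': 6, 'b': 169, 'c': 9}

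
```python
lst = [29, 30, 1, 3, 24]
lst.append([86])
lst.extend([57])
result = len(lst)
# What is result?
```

After line 1: lst = [29, 30, 1, 3, 24]
After line 2 (append adds [86] as single element): lst = [29, 30, 1, 3, 24, [86]]
After line 3 (extend unpacks [57], adds 57): lst = [29, 30, 1, 3, 24, [86], 57]
After line 4: result = len(lst) = 7

7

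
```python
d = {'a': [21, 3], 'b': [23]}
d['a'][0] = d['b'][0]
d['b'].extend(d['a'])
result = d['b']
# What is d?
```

After line 1: d = {'a': [21, 3], 'b': [23]}
After line 2 (a[0] = b[0] = 23): d = {'a': [23, 3], 'b': [23]}
After line 3 (b.extend(a) appends [23, 3]): d = {'a': [23, 3], 'b': [23, 23, 3]}
After line 4: result = d['b'] = [23, 23, 3]

{'a': [23, 3], 'b': [23, 23, 3]}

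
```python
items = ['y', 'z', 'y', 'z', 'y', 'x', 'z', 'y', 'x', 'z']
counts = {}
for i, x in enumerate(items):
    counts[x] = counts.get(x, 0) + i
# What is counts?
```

Initial: counts = {}, items = ['y', 'z', 'y', 'z', 'y', 'x', 'z', 'y', 'x', 'z']
i=0, x='y': counts = {'y': 0}
i=1, x='z': counts = {'y': 0, 'z': 1}
i=2, x='y': counts = {'y': 2, 'z': 1}
i=3, x='z': counts = {'y': 2, 'z': 4}
i=4, x='y': counts = {'y': 6, 'z': 4}
i=5, x='x': counts = {'y': 6, 'z': 4, 'x': 5}
i=6, x='z': counts = {'y': 6, 'z': 10, 'x': 5}
i=7, x='y': counts = {'y': 13, 'z': 10, 'x': 5}
i=8, x='x': counts = {'y': 13, 'z': 10, 'x': 13}
i=9, x='z': counts = {'y': 13, 'z': 19, 'x': 13}

{'y': 13, 'z': 19, 'x': 13}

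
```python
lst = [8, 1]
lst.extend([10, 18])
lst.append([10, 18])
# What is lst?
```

After line 1: lst = [8, 1]
After line 2 (extend unpacks [10, 18]): lst = [8, 1, 10, 18]
After line 3 (append adds [10, 18] as single element): lst = [8, 1, 10, 18, [10, 18]]

[8, 1, 10, 18, [10, 18]]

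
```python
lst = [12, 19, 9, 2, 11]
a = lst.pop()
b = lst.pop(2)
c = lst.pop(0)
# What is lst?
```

After line 1: lst = [12, 19, 9, 2, 11]
After line 2 (pop() -> a = 11): lst = [12, 19, 9, 2]
After line 3 (pop(2) -> b = 9): lst = [12, 19, 2]
After line 4 (pop(0) -> c = 12): lst = [19, 2]

[19, 2]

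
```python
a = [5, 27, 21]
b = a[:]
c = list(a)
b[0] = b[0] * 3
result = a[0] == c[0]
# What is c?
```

After line 1: a = [5, 27, 21]
After line 2 (b = a[:], copy): a = [5, 27, 21], b = [5, 27, 21]
After line 3 (c = list(a) is a copy, new object): c = [5, 27, 21]
After line 4 (b[0] = 5 * 3 = 15; only b mutates (copy)): a = [5, 27, 21], b = [15, 27, 21], c = [5, 27, 21]
After line 5 (a[0] = 5, c[0] = 5; result = True)

[5, 27, 21]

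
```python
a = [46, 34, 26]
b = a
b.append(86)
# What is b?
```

After line 1: a = [46, 34, 26]
After line 2 (b = a is an alias, same object): a = [46, 34, 26], b = [46, 34, 26]
After line 3 (b.append mutates the shared list): a = [46, 34, 26, 86], b = [46, 34, 26, 86]

[46, 34, 26, 86]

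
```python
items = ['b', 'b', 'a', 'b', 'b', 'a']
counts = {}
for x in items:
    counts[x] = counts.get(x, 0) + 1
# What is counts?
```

Initial: counts = {}, items = ['b', 'b', 'a', 'b', 'b', 'a']
See 'b': counts = {'b': 1}
See 'b': counts = {'b': 2}
See 'a': counts = {'b': 2, 'a': 1}
See 'b': counts = {'b': 3, 'a': 1}
See 'b': counts = {'b': 4, 'a': 1}
See 'a': counts = {'b': 4, 'a': 2}

{'b': 4, 'a': 2}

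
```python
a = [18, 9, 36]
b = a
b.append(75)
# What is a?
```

After line 1: a = [18, 9, 36]
After line 2 (b = a is an alias, same object): a = [18, 9, 36], b = [18, 9, 36]
After line 3 (b.append mutates the shared list): a = [18, 9, 36, 75], b = [18, 9, 36, 75]

[18, 9, 36, 75]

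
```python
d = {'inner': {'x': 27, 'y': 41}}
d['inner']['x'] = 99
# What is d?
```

After line 1: d = {'inner': {'x': 27, 'y': 41}}
After line 2 (inner x overwritten): d = {'inner': {'x': 99, 'y': 41}}

{'inner': {'x': 99, 'y': 41}}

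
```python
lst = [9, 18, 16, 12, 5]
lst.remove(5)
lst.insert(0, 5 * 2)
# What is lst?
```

After line 1: lst = [9, 18, 16, 12, 5]
After line 2 (remove first 5): lst = [9, 18, 16, 12]
After line 3 (insert 10 at index 0): lst = [10, 9, 18, 16, 12]

[10, 9, 18, 16, 12]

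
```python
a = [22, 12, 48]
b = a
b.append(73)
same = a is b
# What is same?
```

After line 1: a = [22, 12, 48]
After line 2 (b = a is an alias, same object): a = [22, 12, 48], b = [22, 12, 48]
After line 3 (b.append mutates the shared list): a = [22, 12, 48, 73], b = [22, 12, 48, 73]
After line 4 (same = a is b; same object -> True): same = True

True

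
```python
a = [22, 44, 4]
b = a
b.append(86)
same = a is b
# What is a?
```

After line 1: a = [22, 44, 4]
After line 2 (b = a is an alias, same object): a = [22, 44, 4], b = [22, 44, 4]
After line 3 (b.append mutates the shared list): a = [22, 44, 4, 86], b = [22, 44, 4, 86]
After line 4 (same = a is b; same object -> True): same = True

[22, 44, 4, 86]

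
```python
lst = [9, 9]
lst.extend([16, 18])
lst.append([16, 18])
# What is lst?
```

After line 1: lst = [9, 9]
After line 2 (extend unpacks [16, 18]): lst = [9, 9, 16, 18]
After line 3 (append adds [16, 18] as single element): lst = [9, 9, 16, 18, [16, 18]]

[9, 9, 16, 18, [16, 18]]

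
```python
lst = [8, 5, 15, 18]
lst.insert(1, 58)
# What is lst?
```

[8, 58, 5, 15, 18]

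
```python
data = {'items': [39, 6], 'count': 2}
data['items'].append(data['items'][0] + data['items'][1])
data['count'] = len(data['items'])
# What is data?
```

After line 1: data = {'items': [39, 6], 'count': 2}
After line 2 (append 39 + 6 = 45): data = {'items': [39, 6, 45], 'count': 2}
After line 3 (count = len(items) = 3): data = {'items': [39, 6, 45], 'count': 3}

{'items': [39, 6, 45], 'count': 3}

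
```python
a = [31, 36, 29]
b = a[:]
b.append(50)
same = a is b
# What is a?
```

After line 1: a = [31, 36, 29]
After line 2 (b = a[:] is a shallow copy, new object): a = [31, 36, 29], b = [31, 36, 29]
After line 3 (append only mutates b): a = [31, 36, 29], b = [31, 36, 29, 50]
After line 4 (same = a is b; different objects -> False): same = False

[31, 36, 29]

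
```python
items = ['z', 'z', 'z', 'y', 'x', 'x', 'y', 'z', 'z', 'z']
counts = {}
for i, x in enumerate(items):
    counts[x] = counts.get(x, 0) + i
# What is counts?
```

Initial: counts = {}, items = ['z', 'z', 'z', 'y', 'x', 'x', 'y', 'z', 'z', 'z']
i=0, x='z': counts = {'z': 0}
i=1, x='z': counts = {'z': 1}
i=2, x='z': counts = {'z': 3}
i=3, x='y': counts = {'z': 3, 'y': 3}
i=4, x='x': counts = {'z': 3, 'y': 3, 'x': 4}
i=5, x='x': counts = {'z': 3, 'y': 3, 'x': 9}
i=6, x='y': counts = {'z': 3, 'y': 9, 'x': 9}
i=7, x='z': counts = {'z': 10, 'y': 9, 'x': 9}
i=8, x='z': counts = {'z': 18, 'y': 9, 'x': 9}
i=9, x='z': counts = {'z': 27, 'y': 9, 'x': 9}

{'z': 27, 'y': 9, 'x': 9}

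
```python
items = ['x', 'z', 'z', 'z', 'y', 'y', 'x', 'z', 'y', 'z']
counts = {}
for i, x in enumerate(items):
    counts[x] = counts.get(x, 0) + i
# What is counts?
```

Initial: counts = {}, items = ['x', 'z', 'z', 'z', 'y', 'y', 'x', 'z', 'y', 'z']
i=0, x='x': counts = {'x': 0}
i=1, x='z': counts = {'x': 0, 'z': 1}
i=2, x='z': counts = {'x': 0, 'z': 3}
i=3, x='z': counts = {'x': 0, 'z': 6}
i=4, x='y': counts = {'x': 0, 'z': 6, 'y': 4}
i=5, x='y': counts = {'x': 0, 'z': 6, 'y': 9}
i=6, x='x': counts = {'x': 6, 'z': 6, 'y': 9}
i=7, x='z': counts = {'x': 6, 'z': 13, 'y': 9}
i=8, x='y': counts = {'x': 6, 'z': 13, 'y': 17}
i=9, x='z': counts = {'x': 6, 'z': 22, 'y': 17}

{'x': 6, 'z': 22, 'y': 17}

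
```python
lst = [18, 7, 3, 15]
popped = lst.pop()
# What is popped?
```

15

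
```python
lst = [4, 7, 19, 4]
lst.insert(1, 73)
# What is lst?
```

[4, 73, 7, 19, 4]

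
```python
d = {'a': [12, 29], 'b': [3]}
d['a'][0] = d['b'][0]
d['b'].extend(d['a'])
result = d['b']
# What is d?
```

After line 1: d = {'a': [12, 29], 'b': [3]}
After line 2 (a[0] = b[0] = 3): d = {'a': [3, 29], 'b': [3]}
After line 3 (b.extend(a) appends [3, 29]): d = {'a': [3, 29], 'b': [3, 3, 29]}
After line 4: result = d['b'] = [3, 3, 29]

{'a': [3, 29], 'b': [3, 3, 29]}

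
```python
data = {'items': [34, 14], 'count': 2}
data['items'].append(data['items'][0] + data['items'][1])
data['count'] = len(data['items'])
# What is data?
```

After line 1: data = {'items': [34, 14], 'count': 2}
After line 2 (append 34 + 14 = 48): data = {'items': [34, 14, 48], 'count': 2}
After line 3 (count = len(items) = 3): data = {'items': [34, 14, 48], 'count': 3}

{'items': [34, 14, 48], 'count': 3}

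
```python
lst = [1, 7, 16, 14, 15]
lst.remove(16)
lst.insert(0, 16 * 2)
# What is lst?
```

After line 1: lst = [1, 7, 16, 14, 15]
After line 2 (remove first 16): lst = [1, 7, 14, 15]
After line 3 (insert 32 at index 0): lst = [32, 1, 7, 14, 15]

[32, 1, 7, 14, 15]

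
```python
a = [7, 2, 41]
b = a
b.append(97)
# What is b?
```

After line 1: a = [7, 2, 41]
After line 2 (b = a is an alias, same object): a = [7, 2, 41], b = [7, 2, 41]
After line 3 (b.append mutates the shared list): a = [7, 2, 41, 97], b = [7, 2, 41, 97]

[7, 2, 41, 97]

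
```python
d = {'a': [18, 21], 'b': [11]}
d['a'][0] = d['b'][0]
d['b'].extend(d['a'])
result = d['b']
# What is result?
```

After line 1: d = {'a': [18, 21], 'b': [11]}
After line 2 (a[0] = b[0] = 11): d = {'a': [11, 21], 'b': [11]}
After line 3 (b.extend(a) appends [11, 21]): d = {'a': [11, 21], 'b': [11, 11, 21]}
After line 4: result = d['b'] = [11, 11, 21]

[11, 11, 21]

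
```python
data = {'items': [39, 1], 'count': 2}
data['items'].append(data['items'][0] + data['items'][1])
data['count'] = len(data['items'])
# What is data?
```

After line 1: data = {'items': [39, 1], 'count': 2}
After line 2 (append 39 + 1 = 40): data = {'items': [39, 1, 40], 'count': 2}
After line 3 (count = len(items) = 3): data = {'items': [39, 1, 40], 'count': 3}

{'items': [39, 1, 40], 'count': 3}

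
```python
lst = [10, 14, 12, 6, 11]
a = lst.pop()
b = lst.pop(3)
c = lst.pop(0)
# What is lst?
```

After line 1: lst = [10, 14, 12, 6, 11]
After line 2 (pop() -> a = 11): lst = [10, 14, 12, 6]
After line 3 (pop(3) -> b = 6): lst = [10, 14, 12]
After line 4 (pop(0) -> c = 10): lst = [14, 12]

[14, 12]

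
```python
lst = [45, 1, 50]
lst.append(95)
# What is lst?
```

[45, 1, 50, 95]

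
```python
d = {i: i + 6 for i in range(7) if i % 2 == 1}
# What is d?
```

{1: 7, 3: 9, 5: 11}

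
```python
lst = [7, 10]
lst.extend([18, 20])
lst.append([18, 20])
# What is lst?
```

After line 1: lst = [7, 10]
After line 2 (extend unpacks [18, 20]): lst = [7, 10, 18, 20]
After line 3 (append adds [18, 20] as single element): lst = [7, 10, 18, 20, [18, 20]]

[7, 10, 18, 20, [18, 20]]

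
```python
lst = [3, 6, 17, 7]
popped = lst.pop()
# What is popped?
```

7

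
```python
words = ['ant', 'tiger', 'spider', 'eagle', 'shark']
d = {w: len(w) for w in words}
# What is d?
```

{'ant': 3, 'tiger': 5, 'spider': 6, 'eagle': 5, 'shark': 5}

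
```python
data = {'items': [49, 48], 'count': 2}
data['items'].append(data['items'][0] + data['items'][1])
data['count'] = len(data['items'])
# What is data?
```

After line 1: data = {'items': [49, 48], 'count': 2}
After line 2 (append 49 + 48 = 97): data = {'items': [49, 48, 97], 'count': 2}
After line 3 (count = len(items) = 3): data = {'items': [49, 48, 97], 'count': 3}

{'items': [49, 48, 97], 'count': 3}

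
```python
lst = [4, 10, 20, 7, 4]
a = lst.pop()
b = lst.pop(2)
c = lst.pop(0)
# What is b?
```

After line 1: lst = [4, 10, 20, 7, 4]
After line 2 (pop() -> a = 4): lst = [4, 10, 20, 7]
After line 3 (pop(2) -> b = 20): lst = [4, 10, 7]
After line 4 (pop(0) -> c = 4): lst = [10, 7]

20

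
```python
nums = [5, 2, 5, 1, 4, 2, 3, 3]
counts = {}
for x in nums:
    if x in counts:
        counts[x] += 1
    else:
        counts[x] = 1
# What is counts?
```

Initial: counts = {}, nums = [5, 2, 5, 1, 4, 2, 3, 3]
See 5: counts = {5: 1}
See 2: counts = {5: 1, 2: 1}
See 5: counts = {5: 2, 2: 1}
See 1: counts = {5: 2, 2: 1, 1: 1}
See 4: counts = {5: 2, 2: 1, 1: 1, 4: 1}
See 2: counts = {5: 2, 2: 2, 1: 1, 4: 1}
See 3: counts = {5: 2, 2: 2, 1: 1, 4: 1, 3: 1}
See 3: counts = {5: 2, 2: 2, 1: 1, 4: 1, 3: 2}

{5: 2, 2: 2, 1: 1, 4: 1, 3: 2}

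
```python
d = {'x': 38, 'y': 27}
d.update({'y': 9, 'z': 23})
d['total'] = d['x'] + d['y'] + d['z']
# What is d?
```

After line 1: d = {'x': 38, 'y': 27}
After line 2 (y overwritten, z added): d = {'x': 38, 'y': 9, 'z': 23}
After line 3 (total = 38 + 9 + 23 = 70): d = {'x': 38, 'y': 9, 'z': 23, 'total': 70}

{'x': 38, 'y': 9, 'z': 23, 'total': 70}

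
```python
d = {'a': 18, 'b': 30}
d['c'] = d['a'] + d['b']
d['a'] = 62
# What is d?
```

After line 1: d = {'a': 18, 'b': 30}
After line 2 (d['c'] = 18 + 30): d = {'a': 18, 'b': 30, 'c': 48}
After line 3: d = {'a': 62, 'b': 30, 'c': 48}

{'a': 62, 'b': 30, 'c': 48}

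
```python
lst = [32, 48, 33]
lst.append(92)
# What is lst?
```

[32, 48, 33, 92]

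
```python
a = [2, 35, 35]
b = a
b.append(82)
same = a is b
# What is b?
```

After line 1: a = [2, 35, 35]
After line 2 (b = a is an alias, same object): a = [2, 35, 35], b = [2, 35, 35]
After line 3 (b.append mutates the shared list): a = [2, 35, 35, 82], b = [2, 35, 35, 82]
After line 4 (same = a is b; same object -> True): same = True

[2, 35, 35, 82]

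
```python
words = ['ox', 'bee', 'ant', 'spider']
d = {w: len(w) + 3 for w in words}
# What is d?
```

{'ox': 5, 'bee': 6, 'ant': 6, 'spider': 9}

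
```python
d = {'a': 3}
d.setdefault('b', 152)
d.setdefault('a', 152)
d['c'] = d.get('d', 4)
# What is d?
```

After line 1: d = {'a': 3}
After line 2 (setdefault adds 'b'=152): d = {'a': 3, 'b': 152}
After line 3 (setdefault 'a' no-op, already exists): d = {'a': 3, 'b': 152}
After line 4 (get('d', 4) returns default since 'd' not in d): d = {'a': 3, 'b': 152, 'c': 4}

{'a': 3, 'b': 152, 'c': 4}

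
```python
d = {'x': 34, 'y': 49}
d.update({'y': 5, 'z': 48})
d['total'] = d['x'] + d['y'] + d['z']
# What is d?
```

After line 1: d = {'x': 34, 'y': 49}
After line 2 (y overwritten, z added): d = {'x': 34, 'y': 5, 'z': 48}
After line 3 (total = 34 + 5 + 48 = 87): d = {'x': 34, 'y': 5, 'z': 48, 'total': 87}

{'x': 34, 'y': 5, 'z': 48, 'total': 87}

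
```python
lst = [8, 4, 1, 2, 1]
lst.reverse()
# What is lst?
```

[1, 2, 1, 4, 8]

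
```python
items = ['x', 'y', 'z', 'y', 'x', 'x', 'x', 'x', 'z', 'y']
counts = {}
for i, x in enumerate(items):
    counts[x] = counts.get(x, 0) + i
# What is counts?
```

Initial: counts = {}, items = ['x', 'y', 'z', 'y', 'x', 'x', 'x', 'x', 'z', 'y']
i=0, x='x': counts = {'x': 0}
i=1, x='y': counts = {'x': 0, 'y': 1}
i=2, x='z': counts = {'x': 0, 'y': 1, 'z': 2}
i=3, x='y': counts = {'x': 0, 'y': 4, 'z': 2}
i=4, x='x': counts = {'x': 4, 'y': 4, 'z': 2}
i=5, x='x': counts = {'x': 9, 'y': 4, 'z': 2}
i=6, x='x': counts = {'x': 15, 'y': 4, 'z': 2}
i=7, x='x': counts = {'x': 22, 'y': 4, 'z': 2}
i=8, x='z': counts = {'x': 22, 'y': 4, 'z': 10}
i=9, x='y': counts = {'x': 22, 'y': 13, 'z': 10}

{'x': 22, 'y': 13, 'z': 10}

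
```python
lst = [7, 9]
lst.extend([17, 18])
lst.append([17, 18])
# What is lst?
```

After line 1: lst = [7, 9]
After line 2 (extend unpacks [17, 18]): lst = [7, 9, 17, 18]
After line 3 (append adds [17, 18] as single element): lst = [7, 9, 17, 18, [17, 18]]

[7, 9, 17, 18, [17, 18]]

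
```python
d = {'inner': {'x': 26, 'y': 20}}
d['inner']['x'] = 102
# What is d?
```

After line 1: d = {'inner': {'x': 26, 'y': 20}}
After line 2 (inner x overwritten): d = {'inner': {'x': 102, 'y': 20}}

{'inner': {'x': 102, 'y': 20}}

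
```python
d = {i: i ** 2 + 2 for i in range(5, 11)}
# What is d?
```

{5: 27, 6: 38, 7: 51, 8: 66, 9: 83, 10: 102}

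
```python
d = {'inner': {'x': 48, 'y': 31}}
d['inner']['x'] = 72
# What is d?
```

After line 1: d = {'inner': {'x': 48, 'y': 31}}
After line 2 (inner x overwritten): d = {'inner': {'x': 72, 'y': 31}}

{'inner': {'x': 72, 'y': 31}}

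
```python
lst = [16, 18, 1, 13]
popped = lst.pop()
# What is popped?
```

13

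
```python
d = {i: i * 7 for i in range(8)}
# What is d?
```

{0: 0, 1: 7, 2: 14, 3: 21, 4: 28, 5: 35, 6: 42, 7: 49}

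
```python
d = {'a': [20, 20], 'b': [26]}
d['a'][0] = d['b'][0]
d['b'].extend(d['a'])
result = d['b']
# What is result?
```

After line 1: d = {'a': [20, 20], 'b': [26]}
After line 2 (a[0] = b[0] = 26): d = {'a': [26, 20], 'b': [26]}
After line 3 (b.extend(a) appends [26, 20]): d = {'a': [26, 20], 'b': [26, 26, 20]}
After line 4: result = d['b'] = [26, 26, 20]

[26, 26, 20]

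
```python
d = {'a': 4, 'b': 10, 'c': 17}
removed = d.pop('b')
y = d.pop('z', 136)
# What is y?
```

After line 1: d = {'a': 4, 'b': 10, 'c': 17}
After line 2 (pop 'b' returns 10): d = {'a': 4, 'c': 17}, removed = 10
After line 3 (pop 'z' missing, returns default 136): d = {'a': 4, 'c': 17}, y = 136

136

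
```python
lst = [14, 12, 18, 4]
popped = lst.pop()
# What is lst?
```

[14, 12, 18]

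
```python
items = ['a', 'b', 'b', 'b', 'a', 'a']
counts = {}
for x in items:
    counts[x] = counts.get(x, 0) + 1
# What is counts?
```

Initial: counts = {}, items = ['a', 'b', 'b', 'b', 'a', 'a']
See 'a': counts = {'a': 1}
See 'b': counts = {'a': 1, 'b': 1}
See 'b': counts = {'a': 1, 'b': 2}
See 'b': counts = {'a': 1, 'b': 3}
See 'a': counts = {'a': 2, 'b': 3}
See 'a': counts = {'a': 3, 'b': 3}

{'a': 3, 'b': 3}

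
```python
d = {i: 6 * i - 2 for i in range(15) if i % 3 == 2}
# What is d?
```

{2: 10, 5: 28, 8: 46, 11: 64, 14: 82}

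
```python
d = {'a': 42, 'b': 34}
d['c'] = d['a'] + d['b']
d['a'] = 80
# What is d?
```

After line 1: d = {'a': 42, 'b': 34}
After line 2 (d['c'] = 42 + 34): d = {'a': 42, 'b': 34, 'c': 76}
After line 3: d = {'a': 80, 'b': 34, 'c': 76}

{'a': 80, 'b': 34, 'c': 76}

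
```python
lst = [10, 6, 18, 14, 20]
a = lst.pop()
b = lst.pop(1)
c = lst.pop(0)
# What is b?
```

After line 1: lst = [10, 6, 18, 14, 20]
After line 2 (pop() -> a = 20): lst = [10, 6, 18, 14]
After line 3 (pop(1) -> b = 6): lst = [10, 18, 14]
After line 4 (pop(0) -> c = 10): lst = [18, 14]

6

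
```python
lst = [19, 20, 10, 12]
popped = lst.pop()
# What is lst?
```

[19, 20, 10]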